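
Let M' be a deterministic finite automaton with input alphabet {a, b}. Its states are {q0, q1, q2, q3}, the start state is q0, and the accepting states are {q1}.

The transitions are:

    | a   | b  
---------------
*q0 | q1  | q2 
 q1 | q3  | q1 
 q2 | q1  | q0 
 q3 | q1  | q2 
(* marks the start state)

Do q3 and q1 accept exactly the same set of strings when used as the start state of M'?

All states are reachable from the start state.
Initial partition by acceptance: {q1} | {q0,q2,q3}.
The partition is now stable with 2 blocks: {q1} | {q0,q2,q3}.
q3 and q1 end up in different blocks, so they are distinguishable. For instance, the string 'ε' is accepted from only q1.

No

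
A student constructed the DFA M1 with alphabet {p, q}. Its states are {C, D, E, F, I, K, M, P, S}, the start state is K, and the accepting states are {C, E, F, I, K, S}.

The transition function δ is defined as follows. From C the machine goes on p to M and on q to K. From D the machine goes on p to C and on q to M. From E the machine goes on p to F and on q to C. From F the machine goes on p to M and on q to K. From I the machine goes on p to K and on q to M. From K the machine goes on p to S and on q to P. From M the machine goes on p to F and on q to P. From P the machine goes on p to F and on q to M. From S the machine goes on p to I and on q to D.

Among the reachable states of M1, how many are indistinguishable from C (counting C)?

2

First remove the unreachable states {E}; 8 states remain.
Start with accepting vs non-accepting: {C,F,I,K,S} | {D,M,P}.
Split {C,F,I,K,S} by δ(·,p) → {I,K,S} and {C,F}.
No further refinement is possible. Final partition (3 blocks): {I,K,S} | {D,M,P} | {C,F}.
State C belongs to the block {C,F}, which has 2 states.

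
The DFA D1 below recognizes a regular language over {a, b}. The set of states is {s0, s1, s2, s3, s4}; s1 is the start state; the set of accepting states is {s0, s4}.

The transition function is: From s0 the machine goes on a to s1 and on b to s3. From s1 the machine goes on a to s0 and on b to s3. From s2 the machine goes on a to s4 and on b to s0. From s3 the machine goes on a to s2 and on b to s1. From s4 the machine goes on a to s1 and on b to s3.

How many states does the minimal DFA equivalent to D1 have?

4

Start with accepting vs non-accepting: {s0,s4} | {s1,s2,s3}.
Refine {s1,s2,s3} on symbol a: members go to different blocks, giving {s1,s2} and {s3}.
Refine {s1,s2} on symbol b: members go to different blocks, giving {s1} and {s2}.
The partition is now stable with 4 blocks: {s0,s4} | {s1} | {s3} | {s2}.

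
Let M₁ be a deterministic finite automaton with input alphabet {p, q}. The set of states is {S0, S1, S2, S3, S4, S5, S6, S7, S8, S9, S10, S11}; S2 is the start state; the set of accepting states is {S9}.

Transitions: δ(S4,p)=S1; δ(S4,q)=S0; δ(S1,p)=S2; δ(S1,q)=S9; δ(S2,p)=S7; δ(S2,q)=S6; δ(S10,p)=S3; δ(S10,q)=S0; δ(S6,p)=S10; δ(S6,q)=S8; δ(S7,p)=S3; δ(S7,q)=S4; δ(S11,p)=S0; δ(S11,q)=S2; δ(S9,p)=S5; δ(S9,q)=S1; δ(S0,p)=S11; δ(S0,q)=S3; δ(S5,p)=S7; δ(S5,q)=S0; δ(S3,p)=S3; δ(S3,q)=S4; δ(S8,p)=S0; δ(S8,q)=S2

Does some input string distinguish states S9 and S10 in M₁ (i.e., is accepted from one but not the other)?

P0 = {S9} | {S0,S1,S2,S3,S4,S5,S6,S7,S8,S10,S11}.
Split {S0,S1,S2,S3,S4,S5,S6,S7,S8,S10,S11} by δ(·,q) → {S0,S2,S3,S4,S5,S6,S7,S8,S10,S11} and {S1}.
On input p, block {S0,S2,S3,S4,S5,S6,S7,S8,S10,S11} splits into {S0,S2,S3,S5,S6,S7,S8,S10,S11} and {S4}.
Refine {S0,S2,S3,S5,S6,S7,S8,S10,S11} on symbol q: members go to different blocks, giving {S0,S2,S5,S6,S8,S10,S11} and {S3,S7}.
Split {S0,S2,S5,S6,S8,S10,S11} by δ(·,p) → {S0,S6,S8,S11} and {S2,S5,S10}.
Refine {S0,S6,S8,S11} on symbol p: members go to different blocks, giving {S0,S8,S11} and {S6}.
Split {S0,S8,S11} by δ(·,q) → {S8,S11} and {S0}.
Refine {S2,S5,S10} on symbol q: members go to different blocks, giving {S5,S10} and {S2}.
The partition is now stable with 9 blocks: {S9} | {S8,S11} | {S1} | {S4} | {S3,S7} | {S5,S10} | {S6} | {S0} | {S2}.
S9 and S10 end up in different blocks, so they are distinguishable. For instance, the string 'ε' is accepted from only S9.

Yes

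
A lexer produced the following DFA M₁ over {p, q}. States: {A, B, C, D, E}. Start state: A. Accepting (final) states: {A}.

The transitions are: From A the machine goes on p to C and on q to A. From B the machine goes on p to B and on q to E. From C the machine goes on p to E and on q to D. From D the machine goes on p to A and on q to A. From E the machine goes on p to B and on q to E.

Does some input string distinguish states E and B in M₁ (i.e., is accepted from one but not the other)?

All states are reachable from the start state.
P0 = {A} | {B,C,D,E}.
Refine {B,C,D,E} on symbol p: members go to different blocks, giving {B,C,E} and {D}.
Refine {B,C,E} on symbol q: members go to different blocks, giving {B,E} and {C}.
The partition is now stable with 4 blocks: {A} | {B,E} | {D} | {C}.
E and B lie in the same block of the stable partition, so they are equivalent — no string distinguishes them.

No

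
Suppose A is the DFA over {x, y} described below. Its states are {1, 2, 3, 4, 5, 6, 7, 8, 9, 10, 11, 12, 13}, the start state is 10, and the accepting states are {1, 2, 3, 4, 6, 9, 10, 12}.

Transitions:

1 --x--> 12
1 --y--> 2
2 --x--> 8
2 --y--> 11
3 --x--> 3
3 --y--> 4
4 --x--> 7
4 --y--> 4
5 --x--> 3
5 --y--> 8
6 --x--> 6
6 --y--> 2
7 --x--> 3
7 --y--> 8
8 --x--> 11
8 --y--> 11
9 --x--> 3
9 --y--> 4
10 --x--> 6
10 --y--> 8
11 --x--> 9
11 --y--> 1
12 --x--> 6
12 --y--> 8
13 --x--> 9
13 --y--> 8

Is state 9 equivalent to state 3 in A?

Reachable states from the start: {1,2,3,4,6,7,8,9,10,11,12}. Unreachable: {5,13} — drop them.
P0 = {1,2,3,4,6,9,10,12} | {7,8,11}.
Refine {1,2,3,4,6,9,10,12} on symbol x: members go to different blocks, giving {1,3,6,9,10,12} and {2,4}.
Refine {1,3,6,9,10,12} on symbol y: members go to different blocks, giving {1,3,6,9} and {10,12}.
On input x, block {1,3,6,9} splits into {3,6,9} and {1}.
Split {7,8,11} by δ(·,x) → {7,11} and {8}.
Split {7,11} by δ(·,y) → {7} and {11}.
On input x, block {2,4} splits into {2} and {4}.
Split {3,6,9} by δ(·,y) → {3,9} and {6}.
Stable partition: {3,9} | {7} | {2} | {10,12} | {1} | {8} | {11} | {4} | {6} — 9 equivalence classes.
9 and 3 lie in the same block of the stable partition, so they are equivalent — no string distinguishes them.

Yes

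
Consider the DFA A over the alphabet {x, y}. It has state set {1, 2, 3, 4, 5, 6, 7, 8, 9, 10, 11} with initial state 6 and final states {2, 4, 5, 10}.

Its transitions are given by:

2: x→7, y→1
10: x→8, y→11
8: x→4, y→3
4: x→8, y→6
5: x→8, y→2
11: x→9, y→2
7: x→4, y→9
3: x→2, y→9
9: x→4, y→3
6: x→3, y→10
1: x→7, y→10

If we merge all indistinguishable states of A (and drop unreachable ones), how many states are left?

3

States {5} cannot be reached from the start state, so discard them.
Start with accepting vs non-accepting: {2,4,10} | {1,3,6,7,8,9,11}.
On input x, block {1,3,6,7,8,9,11} splits into {3,7,8,9} and {1,6,11}.
No further refinement is possible. Final partition (3 blocks): {2,4,10} | {3,7,8,9} | {1,6,11}.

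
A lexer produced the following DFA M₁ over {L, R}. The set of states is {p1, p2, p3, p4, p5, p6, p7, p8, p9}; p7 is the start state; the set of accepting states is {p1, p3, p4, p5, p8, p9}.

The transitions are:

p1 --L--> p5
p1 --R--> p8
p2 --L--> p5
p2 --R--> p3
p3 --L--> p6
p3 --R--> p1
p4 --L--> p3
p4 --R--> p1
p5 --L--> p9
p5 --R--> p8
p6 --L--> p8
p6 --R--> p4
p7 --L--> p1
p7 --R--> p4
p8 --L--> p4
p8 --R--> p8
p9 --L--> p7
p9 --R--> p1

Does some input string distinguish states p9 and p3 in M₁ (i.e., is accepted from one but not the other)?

States {p2} cannot be reached from the start state, so discard them.
P0 = {p1,p3,p4,p5,p8,p9} | {p6,p7}.
On input L, block {p1,p3,p4,p5,p8,p9} splits into {p1,p4,p5,p8} and {p3,p9}.
On input L, block {p1,p4,p5,p8} splits into {p1,p8} and {p4,p5}.
The partition is now stable with 4 blocks: {p1,p8} | {p6,p7} | {p3,p9} | {p4,p5}.
p9 and p3 lie in the same block of the stable partition, so they are equivalent — no string distinguishes them.

No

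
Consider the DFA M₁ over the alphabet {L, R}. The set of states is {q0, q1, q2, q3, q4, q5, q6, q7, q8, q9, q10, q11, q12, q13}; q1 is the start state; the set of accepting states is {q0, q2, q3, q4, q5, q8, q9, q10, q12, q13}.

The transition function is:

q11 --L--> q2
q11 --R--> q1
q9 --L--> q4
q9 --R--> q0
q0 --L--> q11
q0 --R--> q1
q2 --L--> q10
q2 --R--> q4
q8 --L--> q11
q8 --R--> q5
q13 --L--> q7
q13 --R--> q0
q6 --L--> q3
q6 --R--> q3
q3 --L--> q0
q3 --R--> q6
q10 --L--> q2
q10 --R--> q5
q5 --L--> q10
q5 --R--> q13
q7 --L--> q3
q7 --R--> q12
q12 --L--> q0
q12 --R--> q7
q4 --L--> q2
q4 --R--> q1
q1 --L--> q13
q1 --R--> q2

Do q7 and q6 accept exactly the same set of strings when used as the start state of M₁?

First remove the unreachable states {q8,q9}; 12 states remain.
Start with accepting vs non-accepting: {q0,q2,q3,q4,q5,q10,q12,q13} | {q1,q6,q7,q11}.
Refine {q0,q2,q3,q4,q5,q10,q12,q13} on symbol L: members go to different blocks, giving {q2,q3,q4,q5,q10,q12} and {q0,q13}.
On input L, block {q2,q3,q4,q5,q10,q12} splits into {q2,q4,q5,q10} and {q3,q12}.
Refine {q2,q4,q5,q10} on symbol R: members go to different blocks, giving {q2,q10} and {q4} and {q5}.
Split {q2,q10} by δ(·,R) → {q2} and {q10}.
Refine {q1,q6,q7,q11} on symbol L: members go to different blocks, giving {q6,q7} and {q1} and {q11}.
Split {q0,q13} by δ(·,L) → {q0} and {q13}.
Stable partition: {q2} | {q6,q7} | {q0} | {q3,q12} | {q4} | {q5} | {q10} | {q1} | {q11} | {q13} — 10 equivalence classes.
q7 and q6 lie in the same block of the stable partition, so they are equivalent — no string distinguishes them.

Yes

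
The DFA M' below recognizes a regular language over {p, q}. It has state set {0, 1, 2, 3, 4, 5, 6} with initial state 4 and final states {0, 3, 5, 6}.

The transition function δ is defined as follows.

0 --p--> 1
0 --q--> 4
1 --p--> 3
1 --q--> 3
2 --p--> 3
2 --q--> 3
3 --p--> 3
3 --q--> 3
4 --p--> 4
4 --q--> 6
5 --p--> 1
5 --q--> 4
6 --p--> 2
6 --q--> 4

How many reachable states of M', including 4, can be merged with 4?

States {0,1,5} cannot be reached from the start state, so discard them.
Start with accepting vs non-accepting: {3,6} | {2,4}.
On input p, block {3,6} splits into {3} and {6}.
Split {2,4} by δ(·,p) → {2} and {4}.
The partition is now stable with 4 blocks: {3} | {2} | {6} | {4}.
State 4 belongs to the block {4}, which has 1 states.

1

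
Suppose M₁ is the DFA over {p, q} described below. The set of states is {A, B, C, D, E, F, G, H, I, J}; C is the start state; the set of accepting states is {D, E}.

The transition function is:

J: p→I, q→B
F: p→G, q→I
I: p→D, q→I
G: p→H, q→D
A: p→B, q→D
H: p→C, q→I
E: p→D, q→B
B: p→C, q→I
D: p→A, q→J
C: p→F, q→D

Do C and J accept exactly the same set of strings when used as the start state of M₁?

First remove the unreachable states {E}; 9 states remain.
P0 = {D} | {A,B,C,F,G,H,I,J}.
Refine {A,B,C,F,G,H,I,J} on symbol p: members go to different blocks, giving {A,B,C,F,G,H,J} and {I}.
Split {A,B,C,F,G,H,J} by δ(·,p) → {A,B,C,F,G,H} and {J}.
Refine {A,B,C,F,G,H} on symbol q: members go to different blocks, giving {A,C,G} and {B,F,H}.
Stable partition: {D} | {A,C,G} | {I} | {J} | {B,F,H} — 5 equivalence classes.
C and J end up in different blocks, so they are distinguishable. For instance, the string 'q' is accepted from only C.

No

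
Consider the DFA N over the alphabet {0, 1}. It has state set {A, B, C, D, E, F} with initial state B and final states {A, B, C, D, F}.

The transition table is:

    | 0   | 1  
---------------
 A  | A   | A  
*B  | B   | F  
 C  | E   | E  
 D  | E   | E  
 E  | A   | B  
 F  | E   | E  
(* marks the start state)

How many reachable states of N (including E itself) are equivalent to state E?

Reachable states from the start: {A,B,E,F}. Unreachable: {C,D} — drop them.
Start with accepting vs non-accepting: {A,B,F} | {E}.
On input 0, block {A,B,F} splits into {A,B} and {F}.
Refine {A,B} on symbol 1: members go to different blocks, giving {A} and {B}.
The partition is now stable with 4 blocks: {A} | {E} | {F} | {B}.
State E belongs to the block {E}, which has 1 states.

1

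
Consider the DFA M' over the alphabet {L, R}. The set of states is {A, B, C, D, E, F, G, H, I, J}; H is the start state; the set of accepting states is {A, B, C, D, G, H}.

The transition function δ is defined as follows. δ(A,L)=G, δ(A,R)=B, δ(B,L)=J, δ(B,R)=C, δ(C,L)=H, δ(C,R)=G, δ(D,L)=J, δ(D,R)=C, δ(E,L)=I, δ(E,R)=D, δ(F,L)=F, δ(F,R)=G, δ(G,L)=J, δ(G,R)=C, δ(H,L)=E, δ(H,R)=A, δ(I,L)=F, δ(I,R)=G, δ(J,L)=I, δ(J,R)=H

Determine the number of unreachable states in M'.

Exploring from H, all states are eventually visited, so none are unreachable.

0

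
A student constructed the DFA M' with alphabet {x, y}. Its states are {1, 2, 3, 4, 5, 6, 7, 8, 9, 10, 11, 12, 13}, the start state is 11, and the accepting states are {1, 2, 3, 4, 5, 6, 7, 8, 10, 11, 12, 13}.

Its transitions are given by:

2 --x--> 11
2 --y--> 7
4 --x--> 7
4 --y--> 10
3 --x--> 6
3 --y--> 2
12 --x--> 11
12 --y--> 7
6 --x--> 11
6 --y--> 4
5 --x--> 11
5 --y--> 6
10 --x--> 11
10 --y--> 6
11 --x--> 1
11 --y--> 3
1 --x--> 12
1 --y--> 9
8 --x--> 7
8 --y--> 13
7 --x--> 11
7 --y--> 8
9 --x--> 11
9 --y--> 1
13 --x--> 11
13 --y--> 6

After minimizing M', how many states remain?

6

First remove the unreachable states {5}; 12 states remain.
P0 = {1,2,3,4,6,7,8,10,11,12,13} | {9}.
On input y, block {1,2,3,4,6,7,8,10,11,12,13} splits into {2,3,4,6,7,8,10,11,12,13} and {1}.
Refine {2,3,4,6,7,8,10,11,12,13} on symbol x: members go to different blocks, giving {2,3,4,6,7,8,10,12,13} and {11}.
Split {2,3,4,6,7,8,10,12,13} by δ(·,x) → {2,6,7,10,12,13} and {3,4,8}.
Refine {2,6,7,10,12,13} on symbol y: members go to different blocks, giving {2,10,12,13} and {6,7}.
No further refinement is possible. Final partition (6 blocks): {2,10,12,13} | {9} | {1} | {11} | {3,4,8} | {6,7}.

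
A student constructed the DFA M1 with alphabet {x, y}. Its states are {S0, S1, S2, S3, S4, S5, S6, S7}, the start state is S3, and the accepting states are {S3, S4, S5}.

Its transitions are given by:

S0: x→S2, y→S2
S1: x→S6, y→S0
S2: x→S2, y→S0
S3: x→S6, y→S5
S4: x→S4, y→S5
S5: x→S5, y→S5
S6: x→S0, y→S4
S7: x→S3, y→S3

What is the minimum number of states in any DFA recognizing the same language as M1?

4

States {S1,S7} cannot be reached from the start state, so discard them.
Initial partition by acceptance: {S3,S4,S5} | {S0,S2,S6}.
On input x, block {S3,S4,S5} splits into {S4,S5} and {S3}.
Refine {S0,S2,S6} on symbol y: members go to different blocks, giving {S0,S2} and {S6}.
Stable partition: {S4,S5} | {S0,S2} | {S3} | {S6} — 4 equivalence classes.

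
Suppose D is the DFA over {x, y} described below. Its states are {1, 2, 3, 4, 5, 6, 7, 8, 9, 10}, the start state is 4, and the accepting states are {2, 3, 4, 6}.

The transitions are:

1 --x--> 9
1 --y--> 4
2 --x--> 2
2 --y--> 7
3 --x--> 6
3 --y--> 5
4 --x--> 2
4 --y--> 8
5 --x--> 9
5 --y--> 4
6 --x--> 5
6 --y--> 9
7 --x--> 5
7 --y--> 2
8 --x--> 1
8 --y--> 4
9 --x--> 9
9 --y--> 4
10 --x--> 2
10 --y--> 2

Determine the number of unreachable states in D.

No path from 4 leads to 3, 6, 10; the other 7 states are all reachable.

3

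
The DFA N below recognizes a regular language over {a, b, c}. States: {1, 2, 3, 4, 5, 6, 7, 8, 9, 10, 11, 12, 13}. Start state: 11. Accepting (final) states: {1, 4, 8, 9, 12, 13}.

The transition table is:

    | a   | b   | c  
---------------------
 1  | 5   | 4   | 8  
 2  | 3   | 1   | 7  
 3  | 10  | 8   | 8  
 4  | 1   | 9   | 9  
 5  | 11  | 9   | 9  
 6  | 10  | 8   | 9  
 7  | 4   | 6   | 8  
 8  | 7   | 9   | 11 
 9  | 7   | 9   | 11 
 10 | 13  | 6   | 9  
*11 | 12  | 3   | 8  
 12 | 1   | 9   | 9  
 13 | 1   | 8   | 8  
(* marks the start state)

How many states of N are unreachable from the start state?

1

BFS from 11 reaches {1, 3, 4, 5, 6, 7, 8, 9, 10, 11, 12, 13}; the 1 state(s) 2 are never visited.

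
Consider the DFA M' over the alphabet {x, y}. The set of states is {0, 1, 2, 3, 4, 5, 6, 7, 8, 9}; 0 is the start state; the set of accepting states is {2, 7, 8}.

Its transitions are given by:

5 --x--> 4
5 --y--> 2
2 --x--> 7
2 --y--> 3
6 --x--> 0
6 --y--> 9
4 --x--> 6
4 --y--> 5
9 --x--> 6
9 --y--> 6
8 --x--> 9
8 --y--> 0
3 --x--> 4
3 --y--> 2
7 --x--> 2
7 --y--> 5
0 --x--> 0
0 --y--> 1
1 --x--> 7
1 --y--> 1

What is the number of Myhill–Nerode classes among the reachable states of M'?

7

Reachable states from the start: {0,1,2,3,4,5,6,7,9}. Unreachable: {8} — drop them.
Initial partition by acceptance: {2,7} | {0,1,3,4,5,6,9}.
Split {0,1,3,4,5,6,9} by δ(·,x) → {0,3,4,5,6,9} and {1}.
Refine {0,3,4,5,6,9} on symbol y: members go to different blocks, giving {4,6,9} and {3,5} and {0}.
On input x, block {4,6,9} splits into {4,9} and {6}.
Refine {4,9} on symbol y: members go to different blocks, giving {4} and {9}.
The partition is now stable with 7 blocks: {2,7} | {4} | {1} | {3,5} | {0} | {6} | {9}.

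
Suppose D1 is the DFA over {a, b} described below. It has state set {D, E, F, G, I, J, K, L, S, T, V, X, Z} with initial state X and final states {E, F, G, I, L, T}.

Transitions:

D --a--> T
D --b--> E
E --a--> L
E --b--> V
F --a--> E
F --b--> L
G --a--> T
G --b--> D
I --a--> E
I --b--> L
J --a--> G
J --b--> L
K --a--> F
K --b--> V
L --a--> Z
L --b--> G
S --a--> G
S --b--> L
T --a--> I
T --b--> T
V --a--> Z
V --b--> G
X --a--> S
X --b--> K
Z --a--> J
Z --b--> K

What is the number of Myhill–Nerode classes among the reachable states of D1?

Every state is reachable, so we keep all 13.
Initial partition by acceptance: {E,F,G,I,L,T} | {D,J,K,S,V,X,Z}.
Split {E,F,G,I,L,T} by δ(·,a) → {E,F,G,I,T} and {L}.
Split {E,F,G,I,T} by δ(·,a) → {F,G,I,T} and {E}.
Split {F,G,I,T} by δ(·,a) → {G,T} and {F,I}.
On input a, block {G,T} splits into {T} and {G}.
On input a, block {D,J,K,S,V,X,Z} splits into {V,X,Z} and {J,S} and {D} and {K}.
Refine {V,X,Z} on symbol a: members go to different blocks, giving {X,Z} and {V}.
Stable partition: {T} | {X,Z} | {L} | {E} | {F,I} | {G} | {J,S} | {D} | {K} | {V} — 10 equivalence classes.

10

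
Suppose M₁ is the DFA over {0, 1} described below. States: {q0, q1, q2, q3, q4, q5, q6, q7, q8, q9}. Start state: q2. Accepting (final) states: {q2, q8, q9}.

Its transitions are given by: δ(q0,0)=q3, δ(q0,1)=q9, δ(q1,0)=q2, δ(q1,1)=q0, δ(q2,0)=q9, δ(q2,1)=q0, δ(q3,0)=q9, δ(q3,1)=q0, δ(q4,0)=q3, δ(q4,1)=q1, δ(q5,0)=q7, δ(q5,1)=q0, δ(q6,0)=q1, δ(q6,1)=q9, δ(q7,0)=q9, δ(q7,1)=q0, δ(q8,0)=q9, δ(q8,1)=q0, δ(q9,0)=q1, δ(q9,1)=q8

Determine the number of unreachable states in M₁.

Starting at q2 and following transitions, the reachable set is {q0, q1, q2, q3, q8, q9}. That leaves q4, q5, q6, q7 unreachable — 4 in total.

4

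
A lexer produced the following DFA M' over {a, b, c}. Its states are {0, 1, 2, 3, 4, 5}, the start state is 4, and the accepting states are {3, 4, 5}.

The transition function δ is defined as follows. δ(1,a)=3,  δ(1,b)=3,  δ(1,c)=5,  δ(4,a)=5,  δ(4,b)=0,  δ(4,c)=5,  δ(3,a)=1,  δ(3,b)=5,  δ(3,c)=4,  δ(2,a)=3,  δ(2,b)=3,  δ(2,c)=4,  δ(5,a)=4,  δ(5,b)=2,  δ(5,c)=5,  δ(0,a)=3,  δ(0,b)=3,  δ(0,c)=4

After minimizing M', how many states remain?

Initial partition by acceptance: {3,4,5} | {0,1,2}.
Split {3,4,5} by δ(·,a) → {4,5} and {3}.
Stable partition: {4,5} | {0,1,2} | {3} — 3 equivalence classes.

3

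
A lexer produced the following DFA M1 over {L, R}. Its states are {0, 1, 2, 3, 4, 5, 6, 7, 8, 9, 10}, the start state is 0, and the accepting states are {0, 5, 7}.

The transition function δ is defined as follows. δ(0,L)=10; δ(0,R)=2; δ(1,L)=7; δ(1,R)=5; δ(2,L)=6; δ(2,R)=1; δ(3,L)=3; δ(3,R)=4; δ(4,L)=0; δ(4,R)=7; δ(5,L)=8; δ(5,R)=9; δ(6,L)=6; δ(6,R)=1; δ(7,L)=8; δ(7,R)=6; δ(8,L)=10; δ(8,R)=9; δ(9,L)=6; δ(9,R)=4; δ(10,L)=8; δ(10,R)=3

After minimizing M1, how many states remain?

P0 = {0,5,7} | {1,2,3,4,6,8,9,10}.
Split {1,2,3,4,6,8,9,10} by δ(·,L) → {2,3,6,8,9,10} and {1,4}.
Refine {2,3,6,8,9,10} on symbol R: members go to different blocks, giving {2,3,6,9} and {8,10}.
The partition is now stable with 4 blocks: {0,5,7} | {2,3,6,9} | {1,4} | {8,10}.

4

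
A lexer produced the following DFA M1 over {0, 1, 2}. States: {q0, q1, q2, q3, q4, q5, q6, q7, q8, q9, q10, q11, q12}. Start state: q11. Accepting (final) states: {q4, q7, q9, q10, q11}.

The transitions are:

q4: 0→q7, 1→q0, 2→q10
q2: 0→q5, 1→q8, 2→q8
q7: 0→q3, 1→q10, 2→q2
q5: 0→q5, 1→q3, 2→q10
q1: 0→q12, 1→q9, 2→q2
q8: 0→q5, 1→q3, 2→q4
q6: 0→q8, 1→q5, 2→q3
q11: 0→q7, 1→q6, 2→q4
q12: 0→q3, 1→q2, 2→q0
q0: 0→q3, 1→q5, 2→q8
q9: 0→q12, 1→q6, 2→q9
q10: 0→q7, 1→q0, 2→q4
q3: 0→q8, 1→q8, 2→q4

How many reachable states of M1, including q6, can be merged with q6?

3

First remove the unreachable states {q1,q9,q12}; 10 states remain.
P0 = {q4,q7,q10,q11} | {q0,q2,q3,q5,q6,q8}.
Split {q4,q7,q10,q11} by δ(·,0) → {q4,q10,q11} and {q7}.
Split {q0,q2,q3,q5,q6,q8} by δ(·,2) → {q0,q2,q6} and {q3,q5,q8}.
No further refinement is possible. Final partition (4 blocks): {q4,q10,q11} | {q0,q2,q6} | {q7} | {q3,q5,q8}.
The equivalence class containing q6 is {q0,q2,q6}, of size 3.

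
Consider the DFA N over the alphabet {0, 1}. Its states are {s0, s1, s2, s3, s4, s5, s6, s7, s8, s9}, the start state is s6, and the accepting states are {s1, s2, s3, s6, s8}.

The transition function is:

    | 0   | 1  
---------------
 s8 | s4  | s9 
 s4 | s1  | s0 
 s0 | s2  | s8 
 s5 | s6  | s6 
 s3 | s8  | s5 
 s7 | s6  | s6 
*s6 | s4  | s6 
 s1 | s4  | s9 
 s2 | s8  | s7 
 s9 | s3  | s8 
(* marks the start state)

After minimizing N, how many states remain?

6

Start with accepting vs non-accepting: {s1,s2,s3,s6,s8} | {s0,s4,s5,s7,s9}.
On input 0, block {s1,s2,s3,s6,s8} splits into {s1,s6,s8} and {s2,s3}.
Split {s1,s6,s8} by δ(·,1) → {s1,s8} and {s6}.
On input 0, block {s0,s4,s5,s7,s9} splits into {s0,s9} and {s5,s7} and {s4}.
The partition is now stable with 6 blocks: {s1,s8} | {s0,s9} | {s2,s3} | {s6} | {s5,s7} | {s4}.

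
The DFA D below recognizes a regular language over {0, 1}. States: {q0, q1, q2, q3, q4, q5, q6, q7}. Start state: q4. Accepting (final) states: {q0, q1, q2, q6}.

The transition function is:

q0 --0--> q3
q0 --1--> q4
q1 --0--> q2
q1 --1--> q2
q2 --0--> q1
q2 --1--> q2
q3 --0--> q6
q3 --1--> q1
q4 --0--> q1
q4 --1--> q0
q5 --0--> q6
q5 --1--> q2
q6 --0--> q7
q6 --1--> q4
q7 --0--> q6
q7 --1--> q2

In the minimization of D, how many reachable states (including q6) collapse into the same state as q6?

Reachable states from the start: {q0,q1,q2,q3,q4,q6,q7}. Unreachable: {q5} — drop them.
Initial partition by acceptance: {q0,q1,q2,q6} | {q3,q4,q7}.
Refine {q0,q1,q2,q6} on symbol 0: members go to different blocks, giving {q0,q6} and {q1,q2}.
On input 0, block {q3,q4,q7} splits into {q3,q7} and {q4}.
Stable partition: {q0,q6} | {q3,q7} | {q1,q2} | {q4} — 4 equivalence classes.
State q6 belongs to the block {q0,q6}, which has 2 states.

2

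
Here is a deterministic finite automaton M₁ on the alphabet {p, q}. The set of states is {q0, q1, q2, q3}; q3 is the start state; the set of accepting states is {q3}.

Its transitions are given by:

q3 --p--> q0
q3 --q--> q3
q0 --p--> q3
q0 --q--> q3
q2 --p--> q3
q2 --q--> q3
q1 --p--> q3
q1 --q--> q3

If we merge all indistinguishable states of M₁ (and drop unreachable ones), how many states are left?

2

States {q1,q2} cannot be reached from the start state, so discard them.
P0 = {q3} | {q0}.
The partition is now stable with 2 blocks: {q3} | {q0}.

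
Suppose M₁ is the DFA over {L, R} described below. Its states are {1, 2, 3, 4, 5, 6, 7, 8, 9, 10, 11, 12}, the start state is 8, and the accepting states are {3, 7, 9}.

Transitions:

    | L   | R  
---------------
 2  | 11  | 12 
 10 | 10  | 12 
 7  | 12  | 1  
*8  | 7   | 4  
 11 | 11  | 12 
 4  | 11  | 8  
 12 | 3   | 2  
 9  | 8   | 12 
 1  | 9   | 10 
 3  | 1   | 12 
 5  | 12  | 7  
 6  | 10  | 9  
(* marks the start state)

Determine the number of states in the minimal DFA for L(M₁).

3

First remove the unreachable states {5,6}; 10 states remain.
Initial partition by acceptance: {3,7,9} | {1,2,4,8,10,11,12}.
Split {1,2,4,8,10,11,12} by δ(·,L) → {2,4,10,11} and {1,8,12}.
The partition is now stable with 3 blocks: {3,7,9} | {2,4,10,11} | {1,8,12}.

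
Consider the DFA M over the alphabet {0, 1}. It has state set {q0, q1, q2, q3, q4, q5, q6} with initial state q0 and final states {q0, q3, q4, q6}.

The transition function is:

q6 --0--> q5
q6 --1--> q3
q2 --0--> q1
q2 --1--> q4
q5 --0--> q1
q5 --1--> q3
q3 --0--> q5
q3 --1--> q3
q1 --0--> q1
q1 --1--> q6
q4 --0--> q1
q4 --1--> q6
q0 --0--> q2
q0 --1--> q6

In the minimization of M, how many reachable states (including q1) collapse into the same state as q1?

Start with accepting vs non-accepting: {q0,q3,q4,q6} | {q1,q2,q5}.
Stable partition: {q0,q3,q4,q6} | {q1,q2,q5} — 2 equivalence classes.
State q1 belongs to the block {q1,q2,q5}, which has 3 states.

3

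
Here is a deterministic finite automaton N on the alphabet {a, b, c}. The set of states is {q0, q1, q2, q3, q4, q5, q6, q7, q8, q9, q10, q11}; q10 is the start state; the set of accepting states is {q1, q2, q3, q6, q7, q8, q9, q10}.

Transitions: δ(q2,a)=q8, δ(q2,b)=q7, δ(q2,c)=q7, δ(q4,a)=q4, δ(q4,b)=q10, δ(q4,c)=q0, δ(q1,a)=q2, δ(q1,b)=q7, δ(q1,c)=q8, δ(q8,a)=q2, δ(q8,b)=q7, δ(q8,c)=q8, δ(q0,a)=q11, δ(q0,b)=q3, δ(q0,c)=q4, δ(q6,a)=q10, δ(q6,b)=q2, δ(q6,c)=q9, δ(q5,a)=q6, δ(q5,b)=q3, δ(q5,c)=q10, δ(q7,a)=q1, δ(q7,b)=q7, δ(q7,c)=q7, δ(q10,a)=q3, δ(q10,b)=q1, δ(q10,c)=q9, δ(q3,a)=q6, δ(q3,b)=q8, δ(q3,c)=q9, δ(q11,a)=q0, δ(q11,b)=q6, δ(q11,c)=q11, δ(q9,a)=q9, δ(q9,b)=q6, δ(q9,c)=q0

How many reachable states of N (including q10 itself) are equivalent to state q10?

3

First remove the unreachable states {q5}; 11 states remain.
Start with accepting vs non-accepting: {q1,q2,q3,q6,q7,q8,q9,q10} | {q0,q4,q11}.
Refine {q1,q2,q3,q6,q7,q8,q9,q10} on symbol c: members go to different blocks, giving {q1,q2,q3,q6,q7,q8,q10} and {q9}.
Split {q1,q2,q3,q6,q7,q8,q10} by δ(·,c) → {q1,q2,q7,q8} and {q3,q6,q10}.
Stable partition: {q1,q2,q7,q8} | {q0,q4,q11} | {q9} | {q3,q6,q10} — 4 equivalence classes.
State q10 belongs to the block {q3,q6,q10}, which has 3 states.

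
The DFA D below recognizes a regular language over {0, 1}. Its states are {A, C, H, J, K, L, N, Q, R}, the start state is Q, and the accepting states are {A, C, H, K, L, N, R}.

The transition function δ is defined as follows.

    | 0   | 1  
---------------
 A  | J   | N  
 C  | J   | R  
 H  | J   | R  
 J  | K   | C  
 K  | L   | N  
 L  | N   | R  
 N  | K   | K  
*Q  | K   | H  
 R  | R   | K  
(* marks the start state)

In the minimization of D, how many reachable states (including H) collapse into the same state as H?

States {A} cannot be reached from the start state, so discard them.
P0 = {C,H,K,L,N,R} | {J,Q}.
On input 0, block {C,H,K,L,N,R} splits into {K,L,N,R} and {C,H}.
Stable partition: {K,L,N,R} | {J,Q} | {C,H} — 3 equivalence classes.
State H belongs to the block {C,H}, which has 2 states.

2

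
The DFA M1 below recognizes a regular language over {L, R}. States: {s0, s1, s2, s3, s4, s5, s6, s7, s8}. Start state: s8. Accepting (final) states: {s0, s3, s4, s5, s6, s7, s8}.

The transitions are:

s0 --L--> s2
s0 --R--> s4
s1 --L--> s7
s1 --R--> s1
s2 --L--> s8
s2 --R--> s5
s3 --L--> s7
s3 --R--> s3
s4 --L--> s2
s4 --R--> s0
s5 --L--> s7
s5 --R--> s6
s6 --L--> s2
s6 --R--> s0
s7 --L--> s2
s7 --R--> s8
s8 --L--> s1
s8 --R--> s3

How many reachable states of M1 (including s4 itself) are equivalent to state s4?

Every state is reachable, so we keep all 9.
Start with accepting vs non-accepting: {s0,s3,s4,s5,s6,s7,s8} | {s1,s2}.
Refine {s0,s3,s4,s5,s6,s7,s8} on symbol L: members go to different blocks, giving {s0,s4,s6,s7,s8} and {s3,s5}.
Refine {s0,s4,s6,s7,s8} on symbol R: members go to different blocks, giving {s0,s4,s6,s7} and {s8}.
On input R, block {s0,s4,s6,s7} splits into {s0,s4,s6} and {s7}.
On input L, block {s1,s2} splits into {s1} and {s2}.
On input R, block {s3,s5} splits into {s3} and {s5}.
The partition is now stable with 7 blocks: {s0,s4,s6} | {s1} | {s3} | {s8} | {s7} | {s2} | {s5}.
State s4 belongs to the block {s0,s4,s6}, which has 3 states.

3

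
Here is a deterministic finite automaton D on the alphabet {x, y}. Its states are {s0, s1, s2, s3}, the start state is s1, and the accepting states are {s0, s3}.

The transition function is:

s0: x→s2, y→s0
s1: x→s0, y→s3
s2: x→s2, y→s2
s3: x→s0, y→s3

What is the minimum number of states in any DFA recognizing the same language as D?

4

All states are reachable from the start state.
P0 = {s0,s3} | {s1,s2}.
Split {s0,s3} by δ(·,x) → {s0} and {s3}.
On input x, block {s1,s2} splits into {s1} and {s2}.
Stable partition: {s0} | {s1} | {s3} | {s2} — 4 equivalence classes.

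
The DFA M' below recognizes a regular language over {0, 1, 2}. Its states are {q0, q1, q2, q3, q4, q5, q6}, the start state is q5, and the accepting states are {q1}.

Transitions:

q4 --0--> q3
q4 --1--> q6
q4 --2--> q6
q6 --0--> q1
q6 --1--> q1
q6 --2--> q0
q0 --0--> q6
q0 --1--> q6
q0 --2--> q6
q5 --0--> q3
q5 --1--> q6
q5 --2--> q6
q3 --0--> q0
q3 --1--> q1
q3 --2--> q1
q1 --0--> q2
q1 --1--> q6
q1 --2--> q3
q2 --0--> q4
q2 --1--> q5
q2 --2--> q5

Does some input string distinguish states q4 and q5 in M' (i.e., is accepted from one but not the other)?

No

Every state is reachable, so we keep all 7.
Start with accepting vs non-accepting: {q1} | {q0,q2,q3,q4,q5,q6}.
On input 0, block {q0,q2,q3,q4,q5,q6} splits into {q0,q2,q3,q4,q5} and {q6}.
Split {q0,q2,q3,q4,q5} by δ(·,0) → {q2,q3,q4,q5} and {q0}.
Split {q2,q3,q4,q5} by δ(·,0) → {q2,q4,q5} and {q3}.
On input 0, block {q2,q4,q5} splits into {q4,q5} and {q2}.
No further refinement is possible. Final partition (6 blocks): {q1} | {q4,q5} | {q6} | {q0} | {q3} | {q2}.
q4 and q5 lie in the same block of the stable partition, so they are equivalent — no string distinguishes them.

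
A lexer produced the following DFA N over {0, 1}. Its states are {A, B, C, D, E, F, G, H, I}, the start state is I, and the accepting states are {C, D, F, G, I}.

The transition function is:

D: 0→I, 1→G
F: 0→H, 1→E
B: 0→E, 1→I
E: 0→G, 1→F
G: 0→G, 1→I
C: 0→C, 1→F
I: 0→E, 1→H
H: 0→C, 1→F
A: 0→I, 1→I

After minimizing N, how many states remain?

3

States {A,B,D} cannot be reached from the start state, so discard them.
Start with accepting vs non-accepting: {C,F,G,I} | {E,H}.
Split {C,F,G,I} by δ(·,0) → {C,G} and {F,I}.
The partition is now stable with 3 blocks: {C,G} | {E,H} | {F,I}.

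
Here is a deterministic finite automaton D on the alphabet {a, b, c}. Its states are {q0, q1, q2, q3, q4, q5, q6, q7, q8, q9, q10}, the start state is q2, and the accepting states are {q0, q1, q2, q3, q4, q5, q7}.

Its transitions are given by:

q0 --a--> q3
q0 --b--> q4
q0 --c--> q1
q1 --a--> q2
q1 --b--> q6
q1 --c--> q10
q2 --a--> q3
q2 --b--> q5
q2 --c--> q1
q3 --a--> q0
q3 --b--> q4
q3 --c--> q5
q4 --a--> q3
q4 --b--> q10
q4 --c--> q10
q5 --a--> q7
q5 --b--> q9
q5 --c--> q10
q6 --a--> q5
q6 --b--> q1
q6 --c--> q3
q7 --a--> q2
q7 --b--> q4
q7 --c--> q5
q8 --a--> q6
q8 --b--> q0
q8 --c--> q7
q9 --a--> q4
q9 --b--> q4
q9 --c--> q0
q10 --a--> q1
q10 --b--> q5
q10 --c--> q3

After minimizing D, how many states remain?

3

Reachable states from the start: {q0,q1,q2,q3,q4,q5,q6,q7,q9,q10}. Unreachable: {q8} — drop them.
Initial partition by acceptance: {q0,q1,q2,q3,q4,q5,q7} | {q6,q9,q10}.
On input b, block {q0,q1,q2,q3,q4,q5,q7} splits into {q0,q2,q3,q7} and {q1,q4,q5}.
No further refinement is possible. Final partition (3 blocks): {q0,q2,q3,q7} | {q6,q9,q10} | {q1,q4,q5}.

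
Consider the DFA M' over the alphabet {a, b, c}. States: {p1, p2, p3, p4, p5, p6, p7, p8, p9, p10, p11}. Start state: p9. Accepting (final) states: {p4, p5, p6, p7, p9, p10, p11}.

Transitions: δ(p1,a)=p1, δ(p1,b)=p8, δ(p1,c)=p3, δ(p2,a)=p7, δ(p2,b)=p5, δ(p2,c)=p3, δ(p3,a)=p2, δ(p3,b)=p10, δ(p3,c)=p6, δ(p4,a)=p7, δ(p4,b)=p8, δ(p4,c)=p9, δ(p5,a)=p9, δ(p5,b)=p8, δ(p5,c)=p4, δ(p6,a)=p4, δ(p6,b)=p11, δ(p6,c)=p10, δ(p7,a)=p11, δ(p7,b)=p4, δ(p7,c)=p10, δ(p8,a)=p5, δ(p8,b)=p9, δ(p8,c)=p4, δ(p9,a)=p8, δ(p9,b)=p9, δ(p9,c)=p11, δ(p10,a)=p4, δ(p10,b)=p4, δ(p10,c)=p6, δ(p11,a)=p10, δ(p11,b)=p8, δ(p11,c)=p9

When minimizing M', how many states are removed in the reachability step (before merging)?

3

BFS from p9 reaches {p4, p5, p6, p7, p8, p9, p10, p11}; the 3 state(s) p1, p2, p3 are never visited.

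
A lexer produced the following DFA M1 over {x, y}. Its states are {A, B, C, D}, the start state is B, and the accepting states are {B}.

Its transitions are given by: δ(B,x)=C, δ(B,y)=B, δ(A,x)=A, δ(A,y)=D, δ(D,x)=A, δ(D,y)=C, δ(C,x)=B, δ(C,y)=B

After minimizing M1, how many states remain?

2

States {A,D} cannot be reached from the start state, so discard them.
Initial partition by acceptance: {B} | {C}.
No further refinement is possible. Final partition (2 blocks): {B} | {C}.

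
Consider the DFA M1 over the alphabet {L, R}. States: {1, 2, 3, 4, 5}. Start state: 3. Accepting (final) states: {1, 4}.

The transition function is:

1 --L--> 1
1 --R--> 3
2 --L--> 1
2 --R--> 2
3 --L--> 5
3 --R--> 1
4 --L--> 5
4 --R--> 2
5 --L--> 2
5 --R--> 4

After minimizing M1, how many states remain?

All states are reachable from the start state.
Initial partition by acceptance: {1,4} | {2,3,5}.
On input L, block {1,4} splits into {1} and {4}.
Refine {2,3,5} on symbol L: members go to different blocks, giving {3,5} and {2}.
On input L, block {3,5} splits into {3} and {5}.
No further refinement is possible. Final partition (5 blocks): {1} | {3} | {4} | {2} | {5}.

5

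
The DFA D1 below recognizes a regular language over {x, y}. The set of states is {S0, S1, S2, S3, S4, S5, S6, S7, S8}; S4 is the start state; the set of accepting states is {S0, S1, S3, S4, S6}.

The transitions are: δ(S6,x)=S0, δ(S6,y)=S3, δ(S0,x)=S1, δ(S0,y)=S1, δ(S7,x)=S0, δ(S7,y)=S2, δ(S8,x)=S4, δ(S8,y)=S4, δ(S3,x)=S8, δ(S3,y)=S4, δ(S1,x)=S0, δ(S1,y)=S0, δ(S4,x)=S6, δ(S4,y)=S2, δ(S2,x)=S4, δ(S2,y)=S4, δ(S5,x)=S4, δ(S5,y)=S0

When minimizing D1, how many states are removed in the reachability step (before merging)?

No path from S4 leads to S5, S7; the other 7 states are all reachable.

2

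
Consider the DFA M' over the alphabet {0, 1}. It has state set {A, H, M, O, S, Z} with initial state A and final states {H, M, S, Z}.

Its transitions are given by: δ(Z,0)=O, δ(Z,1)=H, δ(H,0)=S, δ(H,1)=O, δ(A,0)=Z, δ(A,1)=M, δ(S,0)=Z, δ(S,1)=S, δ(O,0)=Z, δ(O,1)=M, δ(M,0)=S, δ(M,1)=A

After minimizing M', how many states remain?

Every state is reachable, so we keep all 6.
Start with accepting vs non-accepting: {H,M,S,Z} | {A,O}.
Split {H,M,S,Z} by δ(·,0) → {H,M,S} and {Z}.
Refine {H,M,S} on symbol 0: members go to different blocks, giving {H,M} and {S}.
The partition is now stable with 4 blocks: {H,M} | {A,O} | {Z} | {S}.

4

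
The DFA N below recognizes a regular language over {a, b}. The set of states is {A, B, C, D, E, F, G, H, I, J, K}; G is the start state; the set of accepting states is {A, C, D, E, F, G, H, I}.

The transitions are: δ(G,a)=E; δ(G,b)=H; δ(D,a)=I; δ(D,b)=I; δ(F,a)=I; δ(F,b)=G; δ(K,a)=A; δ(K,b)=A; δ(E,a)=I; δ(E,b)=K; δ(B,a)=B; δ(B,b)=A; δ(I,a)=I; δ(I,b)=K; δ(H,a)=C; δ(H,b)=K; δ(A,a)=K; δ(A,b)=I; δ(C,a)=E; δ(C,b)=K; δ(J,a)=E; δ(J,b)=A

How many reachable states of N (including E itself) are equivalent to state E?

States {B,D,F,J} cannot be reached from the start state, so discard them.
P0 = {A,C,E,G,H,I} | {K}.
On input a, block {A,C,E,G,H,I} splits into {C,E,G,H,I} and {A}.
On input b, block {C,E,G,H,I} splits into {C,E,H,I} and {G}.
Stable partition: {C,E,H,I} | {K} | {A} | {G} — 4 equivalence classes.
State E belongs to the block {C,E,H,I}, which has 4 states.

4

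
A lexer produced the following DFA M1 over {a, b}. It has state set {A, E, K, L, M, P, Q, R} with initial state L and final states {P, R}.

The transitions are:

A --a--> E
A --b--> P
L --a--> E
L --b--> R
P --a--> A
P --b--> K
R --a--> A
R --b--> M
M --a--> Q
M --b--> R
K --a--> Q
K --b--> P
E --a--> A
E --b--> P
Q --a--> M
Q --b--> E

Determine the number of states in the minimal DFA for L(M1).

Every state is reachable, so we keep all 8.
Initial partition by acceptance: {P,R} | {A,E,K,L,M,Q}.
Refine {A,E,K,L,M,Q} on symbol b: members go to different blocks, giving {A,E,K,L,M} and {Q}.
Refine {A,E,K,L,M} on symbol a: members go to different blocks, giving {A,E,L} and {K,M}.
No further refinement is possible. Final partition (4 blocks): {P,R} | {A,E,L} | {Q} | {K,M}.

4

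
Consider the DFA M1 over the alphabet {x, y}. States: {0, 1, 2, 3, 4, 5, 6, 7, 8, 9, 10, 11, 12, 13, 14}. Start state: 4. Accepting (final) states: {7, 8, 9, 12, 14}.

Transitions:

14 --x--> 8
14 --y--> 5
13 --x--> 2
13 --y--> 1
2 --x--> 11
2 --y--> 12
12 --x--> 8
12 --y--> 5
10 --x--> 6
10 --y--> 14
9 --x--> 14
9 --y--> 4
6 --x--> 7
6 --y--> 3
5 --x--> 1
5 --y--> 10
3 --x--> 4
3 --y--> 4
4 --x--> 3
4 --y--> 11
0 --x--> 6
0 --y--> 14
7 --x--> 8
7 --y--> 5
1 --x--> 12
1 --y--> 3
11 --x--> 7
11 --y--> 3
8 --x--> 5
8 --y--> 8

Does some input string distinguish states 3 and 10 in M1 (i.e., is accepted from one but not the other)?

Yes

First remove the unreachable states {0,2,9,13}; 11 states remain.
P0 = {7,8,12,14} | {1,3,4,5,6,10,11}.
Split {7,8,12,14} by δ(·,x) → {7,12,14} and {8}.
Split {1,3,4,5,6,10,11} by δ(·,x) → {3,4,5,10} and {1,6,11}.
On input x, block {3,4,5,10} splits into {3,4} and {5,10}.
Split {3,4} by δ(·,y) → {3} and {4}.
Split {5,10} by δ(·,y) → {5} and {10}.
Stable partition: {7,12,14} | {3} | {8} | {1,6,11} | {5} | {4} | {10} — 7 equivalence classes.
3 and 10 end up in different blocks, so they are distinguishable. For instance, the string 'y' is accepted from only 10.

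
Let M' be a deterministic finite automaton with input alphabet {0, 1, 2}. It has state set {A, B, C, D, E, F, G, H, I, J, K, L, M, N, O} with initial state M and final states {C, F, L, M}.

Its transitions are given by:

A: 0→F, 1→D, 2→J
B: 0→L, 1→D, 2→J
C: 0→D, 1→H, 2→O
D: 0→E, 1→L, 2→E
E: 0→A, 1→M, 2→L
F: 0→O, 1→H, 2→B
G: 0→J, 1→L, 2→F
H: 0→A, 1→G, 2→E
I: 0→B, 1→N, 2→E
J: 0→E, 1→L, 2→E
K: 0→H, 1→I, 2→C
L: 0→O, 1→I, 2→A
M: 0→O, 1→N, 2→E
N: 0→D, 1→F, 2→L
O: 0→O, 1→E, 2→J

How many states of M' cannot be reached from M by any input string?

2

BFS from M reaches {A, B, D, E, F, G, H, I, J, L, M, N, O}; the 2 state(s) C, K are never visited.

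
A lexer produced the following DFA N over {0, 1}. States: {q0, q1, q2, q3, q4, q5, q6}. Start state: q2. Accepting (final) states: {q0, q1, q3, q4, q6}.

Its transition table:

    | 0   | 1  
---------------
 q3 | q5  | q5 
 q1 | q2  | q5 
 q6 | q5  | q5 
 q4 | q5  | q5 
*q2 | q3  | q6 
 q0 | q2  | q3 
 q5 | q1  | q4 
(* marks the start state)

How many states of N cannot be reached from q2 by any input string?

No path from q2 leads to q0; the other 6 states are all reachable.

1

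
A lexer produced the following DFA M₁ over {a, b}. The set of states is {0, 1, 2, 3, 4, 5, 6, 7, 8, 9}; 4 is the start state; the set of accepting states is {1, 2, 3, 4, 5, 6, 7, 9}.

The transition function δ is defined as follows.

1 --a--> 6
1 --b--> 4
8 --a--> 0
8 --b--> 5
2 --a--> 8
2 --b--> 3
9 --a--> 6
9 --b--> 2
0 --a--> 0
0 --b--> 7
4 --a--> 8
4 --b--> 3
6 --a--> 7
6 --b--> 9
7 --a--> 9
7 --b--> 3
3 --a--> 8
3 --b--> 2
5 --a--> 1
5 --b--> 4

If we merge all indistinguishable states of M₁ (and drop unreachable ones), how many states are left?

P0 = {1,2,3,4,5,6,7,9} | {0,8}.
On input a, block {1,2,3,4,5,6,7,9} splits into {1,5,6,7,9} and {2,3,4}.
Refine {1,5,6,7,9} on symbol b: members go to different blocks, giving {1,5,7,9} and {6}.
On input a, block {1,5,7,9} splits into {1,9} and {5,7}.
The partition is now stable with 5 blocks: {1,9} | {0,8} | {2,3,4} | {6} | {5,7}.

5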